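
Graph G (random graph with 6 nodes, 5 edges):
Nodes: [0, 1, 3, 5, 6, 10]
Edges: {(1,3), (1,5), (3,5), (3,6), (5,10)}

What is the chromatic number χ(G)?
χ(G) = 3

Clique number ω(G) = 3 (lower bound: χ ≥ ω).
The clique on [1, 3, 5] has size 3, forcing χ ≥ 3, and the coloring below uses 3 colors, so χ(G) = 3.
A valid 3-coloring: color 1: [0, 5, 6]; color 2: [3, 10]; color 3: [1].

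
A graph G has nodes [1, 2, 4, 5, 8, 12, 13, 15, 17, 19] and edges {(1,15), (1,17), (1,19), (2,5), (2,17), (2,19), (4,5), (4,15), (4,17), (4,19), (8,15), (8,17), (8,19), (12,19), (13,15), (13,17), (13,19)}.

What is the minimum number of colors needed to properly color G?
χ(G) = 2

Clique number ω(G) = 2 (lower bound: χ ≥ ω).
The graph is bipartite (no odd cycle), so 2 colors suffice: χ(G) = 2.
A valid 2-coloring: color 1: [5, 15, 17, 19]; color 2: [1, 2, 4, 8, 12, 13].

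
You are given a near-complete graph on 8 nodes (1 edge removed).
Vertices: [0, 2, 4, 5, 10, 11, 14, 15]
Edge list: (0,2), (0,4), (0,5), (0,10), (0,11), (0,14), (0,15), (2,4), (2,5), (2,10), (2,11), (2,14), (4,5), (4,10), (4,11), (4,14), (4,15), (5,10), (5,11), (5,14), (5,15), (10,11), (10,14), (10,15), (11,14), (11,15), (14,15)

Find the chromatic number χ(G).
χ(G) = 7

Clique number ω(G) = 7 (lower bound: χ ≥ ω).
The clique on [0, 2, 4, 5, 10, 11, 14] has size 7, forcing χ ≥ 7, and the coloring below uses 7 colors, so χ(G) = 7.
A valid 7-coloring: color 1: [10]; color 2: [5]; color 3: [14]; color 4: [0]; color 5: [4]; color 6: [11]; color 7: [2, 15].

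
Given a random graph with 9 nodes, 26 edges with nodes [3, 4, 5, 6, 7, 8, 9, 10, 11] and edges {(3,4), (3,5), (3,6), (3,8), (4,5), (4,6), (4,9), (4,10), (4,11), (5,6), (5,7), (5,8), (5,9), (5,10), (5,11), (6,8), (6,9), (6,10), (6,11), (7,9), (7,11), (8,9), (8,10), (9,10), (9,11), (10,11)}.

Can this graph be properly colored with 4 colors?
The clique on vertices [4, 5, 6, 9, 10, 11] has size 6 > 4, so it alone needs 6 colors.

No, G is not 4-colorable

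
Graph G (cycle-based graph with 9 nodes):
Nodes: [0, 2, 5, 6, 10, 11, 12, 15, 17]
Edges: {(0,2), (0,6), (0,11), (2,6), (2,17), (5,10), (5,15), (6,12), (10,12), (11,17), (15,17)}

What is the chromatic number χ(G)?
Clique number ω(G) = 3 (lower bound: χ ≥ ω).
The clique on [0, 2, 6] has size 3, forcing χ ≥ 3, and the coloring below uses 3 colors, so χ(G) = 3.
A valid 3-coloring: color 1: [5, 6, 17]; color 2: [2, 10, 11, 15]; color 3: [0, 12].

χ(G) = 3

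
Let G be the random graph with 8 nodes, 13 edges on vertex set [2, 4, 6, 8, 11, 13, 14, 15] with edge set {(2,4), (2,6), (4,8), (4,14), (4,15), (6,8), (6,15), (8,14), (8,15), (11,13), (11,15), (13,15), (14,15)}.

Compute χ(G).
χ(G) = 4

Clique number ω(G) = 4 (lower bound: χ ≥ ω).
The clique on [4, 8, 14, 15] has size 4, forcing χ ≥ 4, and the coloring below uses 4 colors, so χ(G) = 4.
A valid 4-coloring: color 1: [2, 15]; color 2: [8, 13]; color 3: [4, 6, 11]; color 4: [14].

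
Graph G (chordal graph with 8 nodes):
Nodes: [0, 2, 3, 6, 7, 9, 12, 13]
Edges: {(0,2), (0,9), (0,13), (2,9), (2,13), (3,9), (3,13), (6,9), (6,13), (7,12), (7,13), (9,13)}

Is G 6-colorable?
A valid 6-coloring: color 1: [12, 13]; color 2: [7, 9]; color 3: [0, 3, 6]; color 4: [2].
(χ(G) = 4 ≤ 6.)

Yes, G is 6-colorable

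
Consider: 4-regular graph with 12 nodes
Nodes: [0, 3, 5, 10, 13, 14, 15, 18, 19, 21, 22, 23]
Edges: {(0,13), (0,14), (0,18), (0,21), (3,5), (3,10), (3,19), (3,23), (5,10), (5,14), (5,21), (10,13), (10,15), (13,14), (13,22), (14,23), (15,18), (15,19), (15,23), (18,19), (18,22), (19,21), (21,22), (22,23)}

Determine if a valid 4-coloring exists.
A valid 4-coloring: color 1: [3, 14, 15, 21]; color 2: [0, 10, 19, 22]; color 3: [5, 13, 18, 23].
(χ(G) = 3 ≤ 4.)

Yes, G is 4-colorable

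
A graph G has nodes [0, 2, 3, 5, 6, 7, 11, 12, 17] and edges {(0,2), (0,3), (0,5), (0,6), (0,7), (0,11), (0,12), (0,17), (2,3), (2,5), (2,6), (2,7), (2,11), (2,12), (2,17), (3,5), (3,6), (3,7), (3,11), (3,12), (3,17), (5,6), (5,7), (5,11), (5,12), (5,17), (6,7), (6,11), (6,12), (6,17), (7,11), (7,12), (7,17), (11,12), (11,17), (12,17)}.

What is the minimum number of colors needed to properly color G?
χ(G) = 9

Clique number ω(G) = 9 (lower bound: χ ≥ ω).
The clique on [0, 2, 3, 5, 6, 7, 11, 12, 17] has size 9, forcing χ ≥ 9, and the coloring below uses 9 colors, so χ(G) = 9.
A valid 9-coloring: color 1: [5]; color 2: [2]; color 3: [0]; color 4: [12]; color 5: [6]; color 6: [11]; color 7: [3]; color 8: [7]; color 9: [17].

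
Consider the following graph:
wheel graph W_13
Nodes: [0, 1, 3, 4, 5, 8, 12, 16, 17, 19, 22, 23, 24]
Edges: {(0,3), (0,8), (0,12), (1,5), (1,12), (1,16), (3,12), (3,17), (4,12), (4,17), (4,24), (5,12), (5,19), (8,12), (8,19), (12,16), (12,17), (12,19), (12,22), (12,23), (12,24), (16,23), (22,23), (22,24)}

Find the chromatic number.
χ(G) = 3

Clique number ω(G) = 3 (lower bound: χ ≥ ω).
The clique on [0, 8, 12] has size 3, forcing χ ≥ 3, and the coloring below uses 3 colors, so χ(G) = 3.
A valid 3-coloring: color 1: [12]; color 2: [0, 1, 17, 19, 23, 24]; color 3: [3, 4, 5, 8, 16, 22].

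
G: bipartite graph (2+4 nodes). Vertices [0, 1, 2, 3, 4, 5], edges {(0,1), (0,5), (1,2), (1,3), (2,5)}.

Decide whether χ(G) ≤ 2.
Yes, G is 2-colorable

A valid 2-coloring: color 1: [1, 4, 5]; color 2: [0, 2, 3].
(χ(G) = 2 ≤ 2.)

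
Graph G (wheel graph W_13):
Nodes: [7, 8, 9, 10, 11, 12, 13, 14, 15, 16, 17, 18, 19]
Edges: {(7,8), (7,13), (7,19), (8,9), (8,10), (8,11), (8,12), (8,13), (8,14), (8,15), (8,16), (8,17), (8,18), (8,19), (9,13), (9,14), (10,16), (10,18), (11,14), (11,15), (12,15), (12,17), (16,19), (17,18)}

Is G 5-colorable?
A valid 5-coloring: color 1: [8]; color 2: [7, 9, 11, 12, 16, 18]; color 3: [10, 13, 14, 15, 17, 19].
(χ(G) = 3 ≤ 5.)

Yes, G is 5-colorable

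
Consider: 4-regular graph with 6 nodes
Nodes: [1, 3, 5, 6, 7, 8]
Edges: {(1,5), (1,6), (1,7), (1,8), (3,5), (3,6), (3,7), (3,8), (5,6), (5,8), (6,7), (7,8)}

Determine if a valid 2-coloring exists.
The clique on vertices [1, 5, 8] has size 3 > 2, so it alone needs 3 colors.

No, G is not 2-colorable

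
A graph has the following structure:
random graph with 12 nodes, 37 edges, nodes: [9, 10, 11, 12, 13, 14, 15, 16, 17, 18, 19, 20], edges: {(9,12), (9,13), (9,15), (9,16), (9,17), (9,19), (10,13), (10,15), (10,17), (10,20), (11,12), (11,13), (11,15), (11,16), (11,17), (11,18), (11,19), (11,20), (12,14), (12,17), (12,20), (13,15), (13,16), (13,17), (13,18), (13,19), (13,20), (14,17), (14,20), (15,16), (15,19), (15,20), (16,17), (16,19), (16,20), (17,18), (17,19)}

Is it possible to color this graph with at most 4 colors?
The clique on vertices [9, 13, 16, 17, 19] has size 5 > 4, so it alone needs 5 colors.

No, G is not 4-colorable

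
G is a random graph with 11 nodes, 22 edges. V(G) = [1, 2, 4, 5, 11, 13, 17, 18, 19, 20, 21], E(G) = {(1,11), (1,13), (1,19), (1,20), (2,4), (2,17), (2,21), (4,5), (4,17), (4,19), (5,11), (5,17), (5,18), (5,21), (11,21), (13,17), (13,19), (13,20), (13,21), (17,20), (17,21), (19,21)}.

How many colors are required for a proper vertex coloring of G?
Clique number ω(G) = 3 (lower bound: χ ≥ ω).
Odd cycle [21, 17, 20, 1, 19] needs 3 colors (χ ≥ 3).
Vertex 13 is adjacent to every vertex of [1, 17, 19, 20, 21], which already need 3 colors among themselves, so 13 needs a new color (χ ≥ 4).
The coloring below uses 4 colors, so χ(G) = 4.
A valid 4-coloring: color 1: [1, 4, 18, 21]; color 2: [11, 17, 19]; color 3: [2, 5, 13]; color 4: [20].

χ(G) = 4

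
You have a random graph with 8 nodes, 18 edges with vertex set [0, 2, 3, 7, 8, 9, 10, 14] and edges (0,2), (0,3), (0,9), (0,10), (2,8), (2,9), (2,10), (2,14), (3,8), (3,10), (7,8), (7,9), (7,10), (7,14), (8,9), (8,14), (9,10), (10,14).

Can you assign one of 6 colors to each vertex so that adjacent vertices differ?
Yes, G is 6-colorable

A valid 6-coloring: color 1: [8, 10]; color 2: [2, 3, 7]; color 3: [9, 14]; color 4: [0].
(χ(G) = 4 ≤ 6.)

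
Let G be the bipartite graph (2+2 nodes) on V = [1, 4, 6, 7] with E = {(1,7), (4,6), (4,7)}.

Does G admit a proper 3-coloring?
Yes, G is 3-colorable

A valid 3-coloring: color 1: [1, 4]; color 2: [6, 7].
(χ(G) = 2 ≤ 3.)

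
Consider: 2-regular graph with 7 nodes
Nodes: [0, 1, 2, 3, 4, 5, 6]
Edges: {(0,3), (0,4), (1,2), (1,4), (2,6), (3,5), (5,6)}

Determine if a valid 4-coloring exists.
Yes, G is 4-colorable

A valid 4-coloring: color 1: [0, 1, 5]; color 2: [2, 3, 4]; color 3: [6].
(χ(G) = 3 ≤ 4.)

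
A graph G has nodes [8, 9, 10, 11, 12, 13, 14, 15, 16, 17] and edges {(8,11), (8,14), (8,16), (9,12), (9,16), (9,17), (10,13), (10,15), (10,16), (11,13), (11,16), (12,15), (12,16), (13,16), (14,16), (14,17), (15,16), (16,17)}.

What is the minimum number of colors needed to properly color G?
Clique number ω(G) = 3 (lower bound: χ ≥ ω).
Odd cycle [15, 12, 9, 17, 14, 8, 11, 13, 10] needs 3 colors (χ ≥ 3).
Vertex 16 is adjacent to every vertex of [8, 9, 10, 11, 12, 13, 14, 15, 17], which already need 3 colors among themselves, so 16 needs a new color (χ ≥ 4).
The coloring below uses 4 colors, so χ(G) = 4.
A valid 4-coloring: color 1: [16]; color 2: [9, 13, 14, 15]; color 3: [8, 10, 12, 17]; color 4: [11].

χ(G) = 4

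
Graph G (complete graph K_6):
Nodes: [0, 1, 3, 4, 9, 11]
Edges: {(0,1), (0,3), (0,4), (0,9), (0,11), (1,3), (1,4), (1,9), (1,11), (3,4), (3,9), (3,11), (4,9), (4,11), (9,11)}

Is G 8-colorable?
Yes, G is 8-colorable

A valid 8-coloring: color 1: [1]; color 2: [0]; color 3: [3]; color 4: [9]; color 5: [11]; color 6: [4].
(χ(G) = 6 ≤ 8.)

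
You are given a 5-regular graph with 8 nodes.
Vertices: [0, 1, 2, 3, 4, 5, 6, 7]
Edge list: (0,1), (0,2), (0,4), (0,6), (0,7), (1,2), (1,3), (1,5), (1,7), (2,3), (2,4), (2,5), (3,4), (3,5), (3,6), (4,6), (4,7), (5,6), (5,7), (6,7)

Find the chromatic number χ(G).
Clique number ω(G) = 4 (lower bound: χ ≥ ω).
The clique on [0, 4, 6, 7] has size 4, forcing χ ≥ 4, and the coloring below uses 4 colors, so χ(G) = 4.
A valid 4-coloring: color 1: [3, 7]; color 2: [0, 5]; color 3: [2, 6]; color 4: [1, 4].

χ(G) = 4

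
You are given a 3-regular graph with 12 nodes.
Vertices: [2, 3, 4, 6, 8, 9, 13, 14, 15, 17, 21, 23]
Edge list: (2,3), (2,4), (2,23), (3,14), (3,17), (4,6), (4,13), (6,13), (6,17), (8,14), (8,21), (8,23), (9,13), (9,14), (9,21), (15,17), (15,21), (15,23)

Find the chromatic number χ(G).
χ(G) = 3

Clique number ω(G) = 3 (lower bound: χ ≥ ω).
The clique on [4, 6, 13] has size 3, forcing χ ≥ 3, and the coloring below uses 3 colors, so χ(G) = 3.
A valid 3-coloring: color 1: [4, 14, 17, 21, 23]; color 2: [2, 8, 13, 15]; color 3: [3, 6, 9].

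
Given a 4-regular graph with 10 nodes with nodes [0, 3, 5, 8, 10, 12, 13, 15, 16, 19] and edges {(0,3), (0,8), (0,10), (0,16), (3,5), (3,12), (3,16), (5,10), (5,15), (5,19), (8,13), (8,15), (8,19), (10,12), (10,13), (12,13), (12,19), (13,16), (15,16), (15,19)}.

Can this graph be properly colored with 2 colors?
The clique on vertices [0, 3, 16] has size 3 > 2, so it alone needs 3 colors.

No, G is not 2-colorable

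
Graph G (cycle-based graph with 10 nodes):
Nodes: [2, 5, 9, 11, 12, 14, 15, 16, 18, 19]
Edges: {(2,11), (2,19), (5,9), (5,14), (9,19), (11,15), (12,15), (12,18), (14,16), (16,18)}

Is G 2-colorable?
Yes, G is 2-colorable

A valid 2-coloring: color 1: [5, 11, 12, 16, 19]; color 2: [2, 9, 14, 15, 18].
(χ(G) = 2 ≤ 2.)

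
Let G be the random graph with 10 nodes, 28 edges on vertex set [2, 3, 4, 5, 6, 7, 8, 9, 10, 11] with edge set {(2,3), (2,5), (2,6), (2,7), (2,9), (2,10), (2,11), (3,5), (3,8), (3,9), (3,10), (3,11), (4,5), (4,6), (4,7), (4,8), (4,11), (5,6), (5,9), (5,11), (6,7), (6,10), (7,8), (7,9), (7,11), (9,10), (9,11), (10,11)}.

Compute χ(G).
χ(G) = 5

Clique number ω(G) = 5 (lower bound: χ ≥ ω).
The clique on [2, 3, 9, 10, 11] has size 5, forcing χ ≥ 5, and the coloring below uses 5 colors, so χ(G) = 5.
A valid 5-coloring: color 1: [6, 8, 11]; color 2: [2, 4]; color 3: [5, 7, 10]; color 4: [9]; color 5: [3].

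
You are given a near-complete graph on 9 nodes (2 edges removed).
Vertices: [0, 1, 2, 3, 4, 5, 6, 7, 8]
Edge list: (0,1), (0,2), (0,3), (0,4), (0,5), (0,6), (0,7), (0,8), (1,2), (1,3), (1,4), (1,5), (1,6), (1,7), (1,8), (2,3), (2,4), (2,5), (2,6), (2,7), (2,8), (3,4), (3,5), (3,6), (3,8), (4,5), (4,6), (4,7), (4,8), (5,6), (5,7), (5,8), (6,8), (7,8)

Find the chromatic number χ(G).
χ(G) = 8

Clique number ω(G) = 8 (lower bound: χ ≥ ω).
The clique on [0, 1, 2, 3, 4, 5, 6, 8] has size 8, forcing χ ≥ 8, and the coloring below uses 8 colors, so χ(G) = 8.
A valid 8-coloring: color 1: [8]; color 2: [2]; color 3: [4]; color 4: [5]; color 5: [0]; color 6: [1]; color 7: [3, 7]; color 8: [6].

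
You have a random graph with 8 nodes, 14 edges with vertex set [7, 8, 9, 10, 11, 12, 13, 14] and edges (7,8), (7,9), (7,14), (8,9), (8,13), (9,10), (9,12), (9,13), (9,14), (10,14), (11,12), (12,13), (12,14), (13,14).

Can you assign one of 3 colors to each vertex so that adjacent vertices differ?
The clique on vertices [9, 12, 13, 14] has size 4 > 3, so it alone needs 4 colors.

No, G is not 3-colorable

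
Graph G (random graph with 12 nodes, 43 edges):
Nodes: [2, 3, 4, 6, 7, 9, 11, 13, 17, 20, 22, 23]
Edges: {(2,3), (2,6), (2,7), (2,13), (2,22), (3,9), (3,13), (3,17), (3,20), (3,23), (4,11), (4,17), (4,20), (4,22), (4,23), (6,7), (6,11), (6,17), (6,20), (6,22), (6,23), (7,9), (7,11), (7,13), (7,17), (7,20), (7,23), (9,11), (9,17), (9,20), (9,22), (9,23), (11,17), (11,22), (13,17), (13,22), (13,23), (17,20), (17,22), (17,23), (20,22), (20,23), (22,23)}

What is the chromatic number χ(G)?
Clique number ω(G) = 5 (lower bound: χ ≥ ω).
The clique on [3, 9, 17, 20, 23] has size 5, forcing χ ≥ 5, and the coloring below uses 5 colors, so χ(G) = 5.
A valid 5-coloring: color 1: [2, 17]; color 2: [3, 7, 22]; color 3: [11, 23]; color 4: [13, 20]; color 5: [4, 6, 9].

χ(G) = 5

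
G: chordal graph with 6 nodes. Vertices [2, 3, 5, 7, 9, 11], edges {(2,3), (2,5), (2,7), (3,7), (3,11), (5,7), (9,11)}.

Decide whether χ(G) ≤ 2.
The clique on vertices [2, 3, 7] has size 3 > 2, so it alone needs 3 colors.

No, G is not 2-colorable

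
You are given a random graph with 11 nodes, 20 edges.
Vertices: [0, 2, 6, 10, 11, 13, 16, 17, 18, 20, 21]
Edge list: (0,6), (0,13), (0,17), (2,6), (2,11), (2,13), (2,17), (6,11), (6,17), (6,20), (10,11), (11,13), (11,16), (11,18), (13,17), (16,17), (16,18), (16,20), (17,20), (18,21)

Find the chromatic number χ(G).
χ(G) = 3

Clique number ω(G) = 3 (lower bound: χ ≥ ω).
The clique on [0, 13, 17] has size 3, forcing χ ≥ 3, and the coloring below uses 3 colors, so χ(G) = 3.
A valid 3-coloring: color 1: [11, 17, 21]; color 2: [6, 10, 13, 16]; color 3: [0, 2, 18, 20].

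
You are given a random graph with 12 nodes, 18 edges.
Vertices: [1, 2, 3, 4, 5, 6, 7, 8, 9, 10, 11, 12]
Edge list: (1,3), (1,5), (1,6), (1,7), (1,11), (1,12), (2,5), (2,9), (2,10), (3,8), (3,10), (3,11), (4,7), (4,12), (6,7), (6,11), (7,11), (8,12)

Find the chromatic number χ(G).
Clique number ω(G) = 4 (lower bound: χ ≥ ω).
The clique on [1, 6, 7, 11] has size 4, forcing χ ≥ 4, and the coloring below uses 4 colors, so χ(G) = 4.
A valid 4-coloring: color 1: [1, 4, 8, 9, 10]; color 2: [2, 3, 7, 12]; color 3: [5, 11]; color 4: [6].

χ(G) = 4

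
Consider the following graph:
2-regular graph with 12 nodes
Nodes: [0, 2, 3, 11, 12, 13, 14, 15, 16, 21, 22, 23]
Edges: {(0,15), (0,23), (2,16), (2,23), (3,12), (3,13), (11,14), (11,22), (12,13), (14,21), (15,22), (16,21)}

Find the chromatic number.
Clique number ω(G) = 3 (lower bound: χ ≥ ω).
The clique on [3, 12, 13] has size 3, forcing χ ≥ 3, and the coloring below uses 3 colors, so χ(G) = 3.
A valid 3-coloring: color 1: [0, 2, 13, 14, 22]; color 2: [3, 11, 15, 21, 23]; color 3: [12, 16].

χ(G) = 3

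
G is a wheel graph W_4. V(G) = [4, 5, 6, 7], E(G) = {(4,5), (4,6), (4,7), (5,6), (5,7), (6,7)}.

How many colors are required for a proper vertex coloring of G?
Clique number ω(G) = 4 (lower bound: χ ≥ ω).
The clique on [4, 5, 6, 7] has size 4, forcing χ ≥ 4, and the coloring below uses 4 colors, so χ(G) = 4.
A valid 4-coloring: color 1: [4]; color 2: [6]; color 3: [7]; color 4: [5].

χ(G) = 4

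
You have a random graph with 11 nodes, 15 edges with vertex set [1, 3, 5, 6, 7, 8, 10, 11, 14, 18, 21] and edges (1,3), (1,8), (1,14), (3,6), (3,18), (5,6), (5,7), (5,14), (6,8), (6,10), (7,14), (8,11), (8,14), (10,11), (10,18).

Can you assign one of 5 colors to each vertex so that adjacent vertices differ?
A valid 5-coloring: color 1: [6, 11, 14, 18, 21]; color 2: [3, 5, 8, 10]; color 3: [1, 7].
(χ(G) = 3 ≤ 5.)

Yes, G is 5-colorable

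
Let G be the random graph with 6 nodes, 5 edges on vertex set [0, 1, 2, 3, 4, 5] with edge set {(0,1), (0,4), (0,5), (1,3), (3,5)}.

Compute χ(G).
χ(G) = 2

Clique number ω(G) = 2 (lower bound: χ ≥ ω).
The graph is bipartite (no odd cycle), so 2 colors suffice: χ(G) = 2.
A valid 2-coloring: color 1: [0, 2, 3]; color 2: [1, 4, 5].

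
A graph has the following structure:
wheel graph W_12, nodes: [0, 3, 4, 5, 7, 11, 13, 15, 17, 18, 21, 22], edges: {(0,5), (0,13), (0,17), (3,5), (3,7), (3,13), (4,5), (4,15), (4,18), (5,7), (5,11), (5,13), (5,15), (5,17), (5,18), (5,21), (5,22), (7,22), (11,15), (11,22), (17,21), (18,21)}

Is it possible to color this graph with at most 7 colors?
Yes, G is 7-colorable

A valid 7-coloring: color 1: [5]; color 2: [4, 7, 11, 13, 17]; color 3: [0, 3, 15, 21, 22]; color 4: [18].
(χ(G) = 4 ≤ 7.)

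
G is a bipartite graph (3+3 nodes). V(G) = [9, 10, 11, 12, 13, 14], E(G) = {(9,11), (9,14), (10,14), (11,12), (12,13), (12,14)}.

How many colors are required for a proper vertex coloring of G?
Clique number ω(G) = 2 (lower bound: χ ≥ ω).
The graph is bipartite (no odd cycle), so 2 colors suffice: χ(G) = 2.
A valid 2-coloring: color 1: [11, 13, 14]; color 2: [9, 10, 12].

χ(G) = 2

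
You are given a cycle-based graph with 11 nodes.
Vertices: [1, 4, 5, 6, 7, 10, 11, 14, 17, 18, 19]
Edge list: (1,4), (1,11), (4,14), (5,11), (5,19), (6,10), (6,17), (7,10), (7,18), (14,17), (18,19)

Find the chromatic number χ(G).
χ(G) = 3

Clique number ω(G) = 2 (lower bound: χ ≥ ω).
Odd cycle [1, 4, 14, 17, 6, 10, 7, 18, 19, 5, 11] needs 3 colors (χ ≥ 3).
The coloring below uses 3 colors, so χ(G) = 3.
A valid 3-coloring: color 1: [1, 5, 6, 7, 14]; color 2: [4, 10, 11, 17, 18]; color 3: [19].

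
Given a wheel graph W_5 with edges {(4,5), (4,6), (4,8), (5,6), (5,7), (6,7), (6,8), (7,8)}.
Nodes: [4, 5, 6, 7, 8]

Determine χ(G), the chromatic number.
χ(G) = 3

Clique number ω(G) = 3 (lower bound: χ ≥ ω).
The clique on [4, 6, 8] has size 3, forcing χ ≥ 3, and the coloring below uses 3 colors, so χ(G) = 3.
A valid 3-coloring: color 1: [6]; color 2: [5, 8]; color 3: [4, 7].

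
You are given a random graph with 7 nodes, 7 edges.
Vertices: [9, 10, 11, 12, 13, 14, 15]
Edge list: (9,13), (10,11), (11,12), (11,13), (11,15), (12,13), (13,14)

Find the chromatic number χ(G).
Clique number ω(G) = 3 (lower bound: χ ≥ ω).
The clique on [11, 12, 13] has size 3, forcing χ ≥ 3, and the coloring below uses 3 colors, so χ(G) = 3.
A valid 3-coloring: color 1: [9, 11, 14]; color 2: [10, 13, 15]; color 3: [12].

χ(G) = 3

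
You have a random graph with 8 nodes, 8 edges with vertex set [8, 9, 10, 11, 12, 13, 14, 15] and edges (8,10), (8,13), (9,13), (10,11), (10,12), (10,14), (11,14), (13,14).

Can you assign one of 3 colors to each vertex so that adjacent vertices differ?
Yes, G is 3-colorable

A valid 3-coloring: color 1: [10, 13, 15]; color 2: [8, 9, 12, 14]; color 3: [11].
(χ(G) = 3 ≤ 3.)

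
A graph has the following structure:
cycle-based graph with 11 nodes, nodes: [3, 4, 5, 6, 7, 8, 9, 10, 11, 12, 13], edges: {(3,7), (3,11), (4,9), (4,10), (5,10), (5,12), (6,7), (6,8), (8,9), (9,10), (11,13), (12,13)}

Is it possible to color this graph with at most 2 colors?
The clique on vertices [4, 9, 10] has size 3 > 2, so it alone needs 3 colors.

No, G is not 2-colorable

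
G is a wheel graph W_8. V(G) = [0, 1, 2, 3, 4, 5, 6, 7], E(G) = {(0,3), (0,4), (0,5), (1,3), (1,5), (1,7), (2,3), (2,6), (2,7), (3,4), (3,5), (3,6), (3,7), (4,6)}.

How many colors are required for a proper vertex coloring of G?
χ(G) = 4

Clique number ω(G) = 3 (lower bound: χ ≥ ω).
Odd cycle [5, 1, 7, 2, 6, 4, 0] needs 3 colors (χ ≥ 3).
Vertex 3 is adjacent to every vertex of [0, 1, 2, 4, 5, 6, 7], which already need 3 colors among themselves, so 3 needs a new color (χ ≥ 4).
The coloring below uses 4 colors, so χ(G) = 4.
A valid 4-coloring: color 1: [3]; color 2: [4, 5, 7]; color 3: [0, 1, 2]; color 4: [6].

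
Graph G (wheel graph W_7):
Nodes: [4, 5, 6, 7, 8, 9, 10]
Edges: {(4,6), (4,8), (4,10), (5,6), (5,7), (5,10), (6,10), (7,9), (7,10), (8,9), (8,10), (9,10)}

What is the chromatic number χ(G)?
Clique number ω(G) = 3 (lower bound: χ ≥ ω).
The clique on [8, 9, 10] has size 3, forcing χ ≥ 3, and the coloring below uses 3 colors, so χ(G) = 3.
A valid 3-coloring: color 1: [10]; color 2: [6, 7, 8]; color 3: [4, 5, 9].

χ(G) = 3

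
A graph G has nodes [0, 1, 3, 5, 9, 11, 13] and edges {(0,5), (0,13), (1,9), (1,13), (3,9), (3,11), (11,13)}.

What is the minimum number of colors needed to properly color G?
χ(G) = 3

Clique number ω(G) = 2 (lower bound: χ ≥ ω).
Odd cycle [13, 1, 9, 3, 11] needs 3 colors (χ ≥ 3).
The coloring below uses 3 colors, so χ(G) = 3.
A valid 3-coloring: color 1: [3, 5, 13]; color 2: [0, 9, 11]; color 3: [1].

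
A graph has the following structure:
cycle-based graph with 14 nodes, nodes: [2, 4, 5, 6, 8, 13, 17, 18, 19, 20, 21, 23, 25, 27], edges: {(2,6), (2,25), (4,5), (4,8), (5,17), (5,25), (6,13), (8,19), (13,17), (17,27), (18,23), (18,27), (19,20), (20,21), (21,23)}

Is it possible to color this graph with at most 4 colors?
Yes, G is 4-colorable

A valid 4-coloring: color 1: [4, 6, 17, 18, 19, 21, 25]; color 2: [2, 5, 8, 13, 20, 23, 27].
(χ(G) = 2 ≤ 4.)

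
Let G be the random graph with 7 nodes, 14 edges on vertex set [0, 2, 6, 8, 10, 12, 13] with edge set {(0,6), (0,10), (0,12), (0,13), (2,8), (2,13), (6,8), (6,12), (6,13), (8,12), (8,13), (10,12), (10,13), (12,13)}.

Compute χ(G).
χ(G) = 4

Clique number ω(G) = 4 (lower bound: χ ≥ ω).
The clique on [0, 10, 12, 13] has size 4, forcing χ ≥ 4, and the coloring below uses 4 colors, so χ(G) = 4.
A valid 4-coloring: color 1: [13]; color 2: [2, 12]; color 3: [6, 10]; color 4: [0, 8].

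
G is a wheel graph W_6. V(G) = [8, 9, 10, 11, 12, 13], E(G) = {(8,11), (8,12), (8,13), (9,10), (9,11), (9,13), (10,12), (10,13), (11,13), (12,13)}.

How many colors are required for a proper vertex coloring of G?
Clique number ω(G) = 3 (lower bound: χ ≥ ω).
Odd cycle [9, 11, 8, 12, 10] needs 3 colors (χ ≥ 3).
Vertex 13 is adjacent to every vertex of [8, 9, 10, 11, 12], which already need 3 colors among themselves, so 13 needs a new color (χ ≥ 4).
The coloring below uses 4 colors, so χ(G) = 4.
A valid 4-coloring: color 1: [13]; color 2: [9, 12]; color 3: [10, 11]; color 4: [8].

χ(G) = 4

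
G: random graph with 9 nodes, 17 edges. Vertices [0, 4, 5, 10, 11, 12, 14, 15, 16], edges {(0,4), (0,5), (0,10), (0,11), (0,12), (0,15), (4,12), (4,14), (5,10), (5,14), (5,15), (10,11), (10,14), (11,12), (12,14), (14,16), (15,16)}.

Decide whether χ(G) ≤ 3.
Yes, G is 3-colorable

A valid 3-coloring: color 1: [0, 14]; color 2: [4, 5, 11, 16]; color 3: [10, 12, 15].
(χ(G) = 3 ≤ 3.)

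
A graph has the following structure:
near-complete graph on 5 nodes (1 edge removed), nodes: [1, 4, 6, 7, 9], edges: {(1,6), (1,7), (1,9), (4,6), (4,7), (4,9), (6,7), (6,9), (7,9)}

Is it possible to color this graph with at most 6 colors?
A valid 6-coloring: color 1: [7]; color 2: [9]; color 3: [6]; color 4: [1, 4].
(χ(G) = 4 ≤ 6.)

Yes, G is 6-colorable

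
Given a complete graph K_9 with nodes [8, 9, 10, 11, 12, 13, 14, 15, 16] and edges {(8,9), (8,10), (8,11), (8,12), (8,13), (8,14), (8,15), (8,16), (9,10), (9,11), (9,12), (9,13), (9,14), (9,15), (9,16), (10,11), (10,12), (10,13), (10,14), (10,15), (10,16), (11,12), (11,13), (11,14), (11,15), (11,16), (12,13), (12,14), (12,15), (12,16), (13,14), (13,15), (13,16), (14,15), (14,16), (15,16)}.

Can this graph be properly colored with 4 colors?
The clique on vertices [8, 9, 10, 11, 12, 13, 14, 15, 16] has size 9 > 4, so it alone needs 9 colors.

No, G is not 4-colorable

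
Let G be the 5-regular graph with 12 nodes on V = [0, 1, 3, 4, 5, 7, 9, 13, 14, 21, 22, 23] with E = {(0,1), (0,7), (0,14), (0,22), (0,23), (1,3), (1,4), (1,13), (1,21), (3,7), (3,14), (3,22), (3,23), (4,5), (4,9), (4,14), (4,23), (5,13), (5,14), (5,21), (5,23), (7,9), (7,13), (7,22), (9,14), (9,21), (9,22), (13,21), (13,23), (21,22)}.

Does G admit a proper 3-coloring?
Suppose a proper 3-coloring c exists. The clique [0, 7, 22] takes 3 distinct colors; by symmetry let c(0) = 1, c(7) = 2, c(22) = 3.
- Vertex 3: neighbors [7, 22] already have colors [2, 3] ⇒ c(3) = 1.
- Vertex 9: neighbors [7, 22] already have colors [2, 3] ⇒ c(9) = 1.
- Vertex 21: neighbors [9, 22] already have colors [1, 3] ⇒ c(21) = 2.
- Vertex 1: neighbors [0, 21] already have colors [1, 2] ⇒ c(1) = 3.
- Vertex 4: neighbors [9, 1] already have colors [1, 3] ⇒ c(4) = 2.
- Vertex 13: neighbors [7, 1] already have colors [2, 3] ⇒ c(13) = 1.
- Vertex 5: neighbors [13, 4] already have colors [1, 2] ⇒ c(5) = 3.
- Vertex 14: neighbors [0, 4, 5] already have colors [1, 2, 3] — all 3 colors blocked. Contradiction.
The forced assignments end in a contradiction, so G has no proper 3-coloring (χ ≥ 4).

No, G is not 3-colorable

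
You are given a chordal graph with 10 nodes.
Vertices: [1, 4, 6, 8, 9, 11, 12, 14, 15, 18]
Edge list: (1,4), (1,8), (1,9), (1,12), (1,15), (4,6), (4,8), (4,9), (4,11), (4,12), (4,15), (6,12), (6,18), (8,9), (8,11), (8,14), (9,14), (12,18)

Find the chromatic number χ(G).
Clique number ω(G) = 4 (lower bound: χ ≥ ω).
The clique on [1, 4, 8, 9] has size 4, forcing χ ≥ 4, and the coloring below uses 4 colors, so χ(G) = 4.
A valid 4-coloring: color 1: [4, 14, 18]; color 2: [1, 6, 11]; color 3: [8, 12, 15]; color 4: [9].

χ(G) = 4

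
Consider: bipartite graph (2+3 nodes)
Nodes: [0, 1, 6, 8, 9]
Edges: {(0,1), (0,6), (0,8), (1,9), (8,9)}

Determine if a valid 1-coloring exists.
No, G is not 1-colorable

Edge (0,8) forces its endpoints to differ, so 1 color is not enough.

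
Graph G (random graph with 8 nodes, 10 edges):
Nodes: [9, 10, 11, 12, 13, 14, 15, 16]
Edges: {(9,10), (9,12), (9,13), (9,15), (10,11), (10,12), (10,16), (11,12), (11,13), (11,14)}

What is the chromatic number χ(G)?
Clique number ω(G) = 3 (lower bound: χ ≥ ω).
The clique on [9, 10, 12] has size 3, forcing χ ≥ 3, and the coloring below uses 3 colors, so χ(G) = 3.
A valid 3-coloring: color 1: [9, 11, 16]; color 2: [10, 13, 14, 15]; color 3: [12].

χ(G) = 3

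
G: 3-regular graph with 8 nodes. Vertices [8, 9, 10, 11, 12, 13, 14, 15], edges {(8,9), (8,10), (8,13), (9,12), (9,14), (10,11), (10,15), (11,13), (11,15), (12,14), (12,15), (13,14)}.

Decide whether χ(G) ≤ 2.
No, G is not 2-colorable

The clique on vertices [10, 11, 15] has size 3 > 2, so it alone needs 3 colors.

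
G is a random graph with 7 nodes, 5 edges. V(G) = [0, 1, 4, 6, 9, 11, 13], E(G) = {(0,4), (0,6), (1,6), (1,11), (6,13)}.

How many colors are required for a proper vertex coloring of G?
Clique number ω(G) = 2 (lower bound: χ ≥ ω).
The graph is bipartite (no odd cycle), so 2 colors suffice: χ(G) = 2.
A valid 2-coloring: color 1: [4, 6, 9, 11]; color 2: [0, 1, 13].

χ(G) = 2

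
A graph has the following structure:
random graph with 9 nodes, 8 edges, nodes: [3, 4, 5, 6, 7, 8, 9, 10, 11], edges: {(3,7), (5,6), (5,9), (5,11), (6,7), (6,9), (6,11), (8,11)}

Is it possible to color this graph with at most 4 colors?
A valid 4-coloring: color 1: [3, 4, 6, 8, 10]; color 2: [7, 9, 11]; color 3: [5].
(χ(G) = 3 ≤ 4.)

Yes, G is 4-colorable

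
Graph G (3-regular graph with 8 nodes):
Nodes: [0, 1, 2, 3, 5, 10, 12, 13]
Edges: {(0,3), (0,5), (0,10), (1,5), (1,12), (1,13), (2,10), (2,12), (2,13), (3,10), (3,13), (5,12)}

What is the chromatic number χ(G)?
Clique number ω(G) = 3 (lower bound: χ ≥ ω).
The clique on [0, 3, 10] has size 3, forcing χ ≥ 3, and the coloring below uses 3 colors, so χ(G) = 3.
A valid 3-coloring: color 1: [2, 3, 5]; color 2: [0, 12, 13]; color 3: [1, 10].

χ(G) = 3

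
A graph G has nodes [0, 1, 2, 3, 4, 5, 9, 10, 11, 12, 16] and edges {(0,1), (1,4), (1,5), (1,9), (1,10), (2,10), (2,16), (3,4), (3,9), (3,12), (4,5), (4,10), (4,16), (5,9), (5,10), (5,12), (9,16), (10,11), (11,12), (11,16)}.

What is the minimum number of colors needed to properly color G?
χ(G) = 4

Clique number ω(G) = 4 (lower bound: χ ≥ ω).
The clique on [1, 4, 5, 10] has size 4, forcing χ ≥ 4, and the coloring below uses 4 colors, so χ(G) = 4.
A valid 4-coloring: color 1: [1, 12, 16]; color 2: [0, 2, 3, 5, 11]; color 3: [4, 9]; color 4: [10].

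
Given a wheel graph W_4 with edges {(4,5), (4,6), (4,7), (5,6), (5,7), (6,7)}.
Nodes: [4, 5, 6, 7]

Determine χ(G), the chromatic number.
χ(G) = 4

Clique number ω(G) = 4 (lower bound: χ ≥ ω).
The clique on [4, 5, 6, 7] has size 4, forcing χ ≥ 4, and the coloring below uses 4 colors, so χ(G) = 4.
A valid 4-coloring: color 1: [6]; color 2: [4]; color 3: [7]; color 4: [5].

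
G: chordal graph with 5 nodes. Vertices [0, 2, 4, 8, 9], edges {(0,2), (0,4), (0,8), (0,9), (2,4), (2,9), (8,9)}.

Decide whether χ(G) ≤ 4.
Yes, G is 4-colorable

A valid 4-coloring: color 1: [0]; color 2: [4, 9]; color 3: [2, 8].
(χ(G) = 3 ≤ 4.)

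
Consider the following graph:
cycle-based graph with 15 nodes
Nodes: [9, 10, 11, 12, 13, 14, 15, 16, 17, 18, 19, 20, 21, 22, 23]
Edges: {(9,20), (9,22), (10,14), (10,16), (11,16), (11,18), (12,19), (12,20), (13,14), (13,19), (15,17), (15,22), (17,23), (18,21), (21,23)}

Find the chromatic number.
Clique number ω(G) = 2 (lower bound: χ ≥ ω).
Odd cycle [9, 20, 12, 19, 13, 14, 10, 16, 11, 18, 21, 23, 17, 15, 22] needs 3 colors (χ ≥ 3).
The coloring below uses 3 colors, so χ(G) = 3.
A valid 3-coloring: color 1: [9, 10, 11, 12, 13, 15, 21]; color 2: [14, 16, 18, 19, 20, 22, 23]; color 3: [17].

χ(G) = 3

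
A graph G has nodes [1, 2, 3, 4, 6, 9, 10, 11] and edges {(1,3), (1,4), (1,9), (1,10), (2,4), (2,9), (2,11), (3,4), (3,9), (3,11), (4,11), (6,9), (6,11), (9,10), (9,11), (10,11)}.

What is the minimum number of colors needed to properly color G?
χ(G) = 3

Clique number ω(G) = 3 (lower bound: χ ≥ ω).
The clique on [1, 9, 10] has size 3, forcing χ ≥ 3, and the coloring below uses 3 colors, so χ(G) = 3.
A valid 3-coloring: color 1: [4, 9]; color 2: [1, 11]; color 3: [2, 3, 6, 10].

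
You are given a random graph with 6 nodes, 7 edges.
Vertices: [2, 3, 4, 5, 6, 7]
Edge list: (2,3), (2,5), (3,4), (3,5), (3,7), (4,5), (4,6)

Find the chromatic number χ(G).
χ(G) = 3

Clique number ω(G) = 3 (lower bound: χ ≥ ω).
The clique on [2, 3, 5] has size 3, forcing χ ≥ 3, and the coloring below uses 3 colors, so χ(G) = 3.
A valid 3-coloring: color 1: [3, 6]; color 2: [5, 7]; color 3: [2, 4].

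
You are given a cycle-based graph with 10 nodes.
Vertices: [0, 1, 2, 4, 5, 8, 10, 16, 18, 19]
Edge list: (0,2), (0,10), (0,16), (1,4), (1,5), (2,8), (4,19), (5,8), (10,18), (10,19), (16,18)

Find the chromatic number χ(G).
Clique number ω(G) = 2 (lower bound: χ ≥ ω).
The graph is bipartite (no odd cycle), so 2 colors suffice: χ(G) = 2.
A valid 2-coloring: color 1: [2, 4, 5, 10, 16]; color 2: [0, 1, 8, 18, 19].

χ(G) = 2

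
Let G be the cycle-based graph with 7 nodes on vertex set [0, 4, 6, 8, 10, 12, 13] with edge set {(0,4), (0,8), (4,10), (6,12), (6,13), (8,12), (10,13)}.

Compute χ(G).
χ(G) = 3

Clique number ω(G) = 2 (lower bound: χ ≥ ω).
Odd cycle [12, 8, 0, 4, 10, 13, 6] needs 3 colors (χ ≥ 3).
The coloring below uses 3 colors, so χ(G) = 3.
A valid 3-coloring: color 1: [0, 12, 13]; color 2: [4, 6, 8]; color 3: [10].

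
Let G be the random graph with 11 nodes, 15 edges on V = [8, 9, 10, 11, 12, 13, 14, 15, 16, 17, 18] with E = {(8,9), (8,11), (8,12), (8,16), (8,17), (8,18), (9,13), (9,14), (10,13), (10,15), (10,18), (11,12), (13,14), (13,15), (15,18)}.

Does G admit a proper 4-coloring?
A valid 4-coloring: color 1: [8, 13]; color 2: [9, 10, 11, 16, 17]; color 3: [12, 14, 15]; color 4: [18].
(χ(G) = 3 ≤ 4.)

Yes, G is 4-colorable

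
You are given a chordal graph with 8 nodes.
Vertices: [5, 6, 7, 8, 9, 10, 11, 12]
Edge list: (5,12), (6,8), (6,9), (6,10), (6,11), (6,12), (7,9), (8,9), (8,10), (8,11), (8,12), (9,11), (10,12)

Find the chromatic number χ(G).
Clique number ω(G) = 4 (lower bound: χ ≥ ω).
The clique on [6, 8, 9, 11] has size 4, forcing χ ≥ 4, and the coloring below uses 4 colors, so χ(G) = 4.
A valid 4-coloring: color 1: [5, 7, 8]; color 2: [6]; color 3: [9, 12]; color 4: [10, 11].

χ(G) = 4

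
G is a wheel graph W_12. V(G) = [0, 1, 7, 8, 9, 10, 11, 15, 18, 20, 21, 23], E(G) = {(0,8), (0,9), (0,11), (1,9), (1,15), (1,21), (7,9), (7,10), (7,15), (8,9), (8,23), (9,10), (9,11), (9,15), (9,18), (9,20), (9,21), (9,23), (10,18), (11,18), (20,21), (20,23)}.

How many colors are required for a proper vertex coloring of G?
Clique number ω(G) = 3 (lower bound: χ ≥ ω).
Odd cycle [8, 0, 11, 18, 10, 7, 15, 1, 21, 20, 23] needs 3 colors (χ ≥ 3).
Vertex 9 is adjacent to every vertex of [0, 1, 7, 8, 10, 11, 15, 18, 20, 21, 23], which already need 3 colors among themselves, so 9 needs a new color (χ ≥ 4).
The coloring below uses 4 colors, so χ(G) = 4.
A valid 4-coloring: color 1: [9]; color 2: [8, 10, 11, 15, 20]; color 3: [0, 1, 7, 18, 23]; color 4: [21].

χ(G) = 4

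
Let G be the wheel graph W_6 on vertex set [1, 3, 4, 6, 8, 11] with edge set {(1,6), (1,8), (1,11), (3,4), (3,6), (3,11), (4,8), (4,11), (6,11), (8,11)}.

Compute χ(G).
Clique number ω(G) = 3 (lower bound: χ ≥ ω).
Odd cycle [1, 6, 3, 4, 8] needs 3 colors (χ ≥ 3).
Vertex 11 is adjacent to every vertex of [1, 3, 4, 6, 8], which already need 3 colors among themselves, so 11 needs a new color (χ ≥ 4).
The coloring below uses 4 colors, so χ(G) = 4.
A valid 4-coloring: color 1: [11]; color 2: [1, 4]; color 3: [6, 8]; color 4: [3].

χ(G) = 4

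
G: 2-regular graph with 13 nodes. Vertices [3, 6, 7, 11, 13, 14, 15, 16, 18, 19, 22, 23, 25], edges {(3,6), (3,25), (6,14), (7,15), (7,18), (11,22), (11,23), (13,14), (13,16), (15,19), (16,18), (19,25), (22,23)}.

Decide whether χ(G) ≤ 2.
No, G is not 2-colorable

The clique on vertices [11, 22, 23] has size 3 > 2, so it alone needs 3 colors.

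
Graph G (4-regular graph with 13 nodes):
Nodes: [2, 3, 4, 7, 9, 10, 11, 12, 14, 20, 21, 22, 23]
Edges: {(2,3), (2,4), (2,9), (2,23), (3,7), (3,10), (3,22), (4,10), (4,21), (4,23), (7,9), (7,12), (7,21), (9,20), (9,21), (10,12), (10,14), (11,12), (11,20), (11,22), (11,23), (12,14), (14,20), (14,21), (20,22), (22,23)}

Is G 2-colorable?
No, G is not 2-colorable

The clique on vertices [2, 4, 23] has size 3 > 2, so it alone needs 3 colors.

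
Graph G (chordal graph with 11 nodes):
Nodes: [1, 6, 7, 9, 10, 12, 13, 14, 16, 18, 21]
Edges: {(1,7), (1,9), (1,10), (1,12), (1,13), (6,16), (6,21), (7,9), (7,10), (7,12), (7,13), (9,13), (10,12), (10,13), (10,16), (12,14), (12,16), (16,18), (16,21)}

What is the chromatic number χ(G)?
χ(G) = 4

Clique number ω(G) = 4 (lower bound: χ ≥ ω).
The clique on [1, 7, 9, 13] has size 4, forcing χ ≥ 4, and the coloring below uses 4 colors, so χ(G) = 4.
A valid 4-coloring: color 1: [7, 14, 16]; color 2: [6, 9, 10, 18]; color 3: [12, 13, 21]; color 4: [1].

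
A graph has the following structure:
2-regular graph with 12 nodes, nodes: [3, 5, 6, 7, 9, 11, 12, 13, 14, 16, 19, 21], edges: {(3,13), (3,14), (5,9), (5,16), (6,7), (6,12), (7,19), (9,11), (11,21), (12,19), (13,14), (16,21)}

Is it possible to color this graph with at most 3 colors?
Yes, G is 3-colorable

A valid 3-coloring: color 1: [6, 9, 13, 19, 21]; color 2: [3, 7, 11, 12, 16]; color 3: [5, 14].
(χ(G) = 3 ≤ 3.)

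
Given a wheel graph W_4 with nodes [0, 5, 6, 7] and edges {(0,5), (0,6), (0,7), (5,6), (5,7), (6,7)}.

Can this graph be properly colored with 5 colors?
Yes, G is 5-colorable

A valid 5-coloring: color 1: [0]; color 2: [6]; color 3: [5]; color 4: [7].
(χ(G) = 4 ≤ 5.)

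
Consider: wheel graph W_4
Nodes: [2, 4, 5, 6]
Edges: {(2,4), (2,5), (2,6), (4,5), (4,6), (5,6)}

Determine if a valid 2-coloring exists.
No, G is not 2-colorable

The clique on vertices [2, 4, 5, 6] has size 4 > 2, so it alone needs 4 colors.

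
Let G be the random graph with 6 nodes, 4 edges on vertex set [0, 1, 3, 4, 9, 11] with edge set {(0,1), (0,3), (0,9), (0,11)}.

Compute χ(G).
Clique number ω(G) = 2 (lower bound: χ ≥ ω).
The graph is bipartite (no odd cycle), so 2 colors suffice: χ(G) = 2.
A valid 2-coloring: color 1: [0, 4]; color 2: [1, 3, 9, 11].

χ(G) = 2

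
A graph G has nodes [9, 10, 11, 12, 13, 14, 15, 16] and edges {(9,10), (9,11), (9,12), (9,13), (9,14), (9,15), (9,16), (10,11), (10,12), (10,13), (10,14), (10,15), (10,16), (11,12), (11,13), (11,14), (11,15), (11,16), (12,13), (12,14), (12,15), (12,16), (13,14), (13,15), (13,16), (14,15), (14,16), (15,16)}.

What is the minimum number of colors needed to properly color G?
χ(G) = 8

Clique number ω(G) = 8 (lower bound: χ ≥ ω).
The clique on [9, 10, 11, 12, 13, 14, 15, 16] has size 8, forcing χ ≥ 8, and the coloring below uses 8 colors, so χ(G) = 8.
A valid 8-coloring: color 1: [14]; color 2: [12]; color 3: [15]; color 4: [16]; color 5: [10]; color 6: [11]; color 7: [13]; color 8: [9].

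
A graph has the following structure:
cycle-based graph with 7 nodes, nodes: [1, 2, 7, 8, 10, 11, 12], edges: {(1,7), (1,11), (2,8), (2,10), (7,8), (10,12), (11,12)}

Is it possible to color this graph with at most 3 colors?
Yes, G is 3-colorable

A valid 3-coloring: color 1: [1, 2, 12]; color 2: [7, 10, 11]; color 3: [8].
(χ(G) = 3 ≤ 3.)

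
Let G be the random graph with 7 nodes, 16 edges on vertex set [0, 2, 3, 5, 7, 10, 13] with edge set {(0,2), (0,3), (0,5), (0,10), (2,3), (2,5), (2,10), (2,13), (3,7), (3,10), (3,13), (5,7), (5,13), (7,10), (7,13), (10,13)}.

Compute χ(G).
χ(G) = 4

Clique number ω(G) = 4 (lower bound: χ ≥ ω).
The clique on [0, 2, 3, 10] has size 4, forcing χ ≥ 4, and the coloring below uses 4 colors, so χ(G) = 4.
A valid 4-coloring: color 1: [5, 10]; color 2: [0, 13]; color 3: [3]; color 4: [2, 7].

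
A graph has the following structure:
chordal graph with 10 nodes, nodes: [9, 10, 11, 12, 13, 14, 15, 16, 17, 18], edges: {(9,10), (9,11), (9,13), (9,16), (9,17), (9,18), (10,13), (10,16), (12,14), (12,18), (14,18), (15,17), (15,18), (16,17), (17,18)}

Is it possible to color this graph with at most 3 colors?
A valid 3-coloring: color 1: [9, 12, 15]; color 2: [11, 13, 16, 18]; color 3: [10, 14, 17].
(χ(G) = 3 ≤ 3.)

Yes, G is 3-colorable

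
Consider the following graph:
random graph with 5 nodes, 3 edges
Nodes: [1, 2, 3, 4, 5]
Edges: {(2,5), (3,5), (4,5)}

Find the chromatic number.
Clique number ω(G) = 2 (lower bound: χ ≥ ω).
The graph is bipartite (no odd cycle), so 2 colors suffice: χ(G) = 2.
A valid 2-coloring: color 1: [1, 5]; color 2: [2, 3, 4].

χ(G) = 2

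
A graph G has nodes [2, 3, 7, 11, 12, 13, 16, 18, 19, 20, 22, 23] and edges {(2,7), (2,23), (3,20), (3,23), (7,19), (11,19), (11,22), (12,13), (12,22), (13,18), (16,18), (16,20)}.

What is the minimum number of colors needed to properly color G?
Clique number ω(G) = 2 (lower bound: χ ≥ ω).
The graph is bipartite (no odd cycle), so 2 colors suffice: χ(G) = 2.
A valid 2-coloring: color 1: [7, 11, 12, 18, 20, 23]; color 2: [2, 3, 13, 16, 19, 22].

χ(G) = 2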